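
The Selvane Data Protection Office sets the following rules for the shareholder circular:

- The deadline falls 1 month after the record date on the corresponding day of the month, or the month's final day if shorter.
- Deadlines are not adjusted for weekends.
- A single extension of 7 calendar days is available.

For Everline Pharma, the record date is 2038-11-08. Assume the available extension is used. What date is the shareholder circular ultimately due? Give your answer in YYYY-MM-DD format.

Moving 1 month forward from 2038-11-08 on the corresponding day gives 2038-12-08.
2038-12-08 falls on a Wednesday. The rules make no weekend/holiday allowance, so it remains 2038-12-08.
Add the 7 calendar-day extension to 2038-12-08: 2038-12-15.
No adjustment is made for weekends or holidays, so 2038-12-15 stands.
Final deadline: 2038-12-15.

2038-12-15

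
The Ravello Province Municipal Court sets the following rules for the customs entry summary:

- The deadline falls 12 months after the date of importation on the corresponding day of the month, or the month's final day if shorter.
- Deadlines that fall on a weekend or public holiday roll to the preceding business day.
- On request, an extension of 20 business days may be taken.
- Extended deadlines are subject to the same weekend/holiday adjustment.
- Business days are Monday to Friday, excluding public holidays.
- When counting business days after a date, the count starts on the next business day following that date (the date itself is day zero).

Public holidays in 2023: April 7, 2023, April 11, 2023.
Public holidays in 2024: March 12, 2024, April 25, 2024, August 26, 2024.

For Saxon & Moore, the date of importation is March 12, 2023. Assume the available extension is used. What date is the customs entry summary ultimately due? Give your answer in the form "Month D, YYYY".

April 9, 2024

Moving 12 months forward from March 12, 2023 on the corresponding day gives March 12, 2024.
March 12, 2024 falls on a listed holiday. Rolling to the preceding business day gives March 11, 2024, a Monday.
The 20-business-day extension runs from March 11, 2024 to April 9, 2024.
April 9, 2024 (Tuesday) is already a business day.
So the filing is due April 9, 2024.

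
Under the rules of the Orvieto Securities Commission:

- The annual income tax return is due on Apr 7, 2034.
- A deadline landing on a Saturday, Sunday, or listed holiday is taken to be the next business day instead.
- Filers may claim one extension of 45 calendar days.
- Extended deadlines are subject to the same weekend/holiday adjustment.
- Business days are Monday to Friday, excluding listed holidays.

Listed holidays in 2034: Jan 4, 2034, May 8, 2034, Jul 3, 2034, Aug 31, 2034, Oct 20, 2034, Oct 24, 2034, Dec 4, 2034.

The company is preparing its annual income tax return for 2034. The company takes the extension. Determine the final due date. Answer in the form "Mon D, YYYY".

May 22, 2034

Start from the fixed due date, Apr 7, 2034.
Apr 7, 2034 falls on a Friday, which is a business day, so no adjustment is needed.
Applying the 45-calendar-day extension: Apr 7, 2034 + 45 days = May 22, 2034.
May 22, 2034 is a Monday and not a listed holiday, so it stands.
The final due date is May 22, 2034.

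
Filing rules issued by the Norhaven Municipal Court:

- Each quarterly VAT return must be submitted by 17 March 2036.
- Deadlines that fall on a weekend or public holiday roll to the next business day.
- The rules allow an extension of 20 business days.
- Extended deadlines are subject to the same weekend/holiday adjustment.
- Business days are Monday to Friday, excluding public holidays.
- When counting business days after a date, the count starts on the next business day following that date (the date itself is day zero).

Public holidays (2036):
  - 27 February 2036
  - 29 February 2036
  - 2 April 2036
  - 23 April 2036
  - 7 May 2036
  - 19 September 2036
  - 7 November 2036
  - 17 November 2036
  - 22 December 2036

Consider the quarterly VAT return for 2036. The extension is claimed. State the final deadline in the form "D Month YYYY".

15 April 2036

The stated deadline is 17 March 2036.
17 March 2036 falls on a Monday, which is a business day, so no adjustment is needed.
The 20-business-day extension runs from 17 March 2036 to 15 April 2036.
15 April 2036 (Tuesday) is already a business day.
The final due date is 15 April 2036.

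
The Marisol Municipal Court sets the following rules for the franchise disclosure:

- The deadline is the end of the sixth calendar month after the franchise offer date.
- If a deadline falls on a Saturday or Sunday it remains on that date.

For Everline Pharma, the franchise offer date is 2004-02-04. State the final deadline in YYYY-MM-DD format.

2004-08-31

6 months after 2004-02-04 is August 2004; that month ends on 2004-08-31.
2004-08-31 falls on a Tuesday. The rules make no weekend/holiday allowance, so it remains 2004-08-31.
The final due date is 2004-08-31.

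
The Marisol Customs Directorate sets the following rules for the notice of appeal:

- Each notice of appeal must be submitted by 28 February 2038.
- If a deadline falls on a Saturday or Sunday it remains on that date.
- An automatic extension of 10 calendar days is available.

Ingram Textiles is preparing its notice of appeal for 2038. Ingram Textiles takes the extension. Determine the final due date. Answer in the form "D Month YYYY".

Start from the fixed due date, 28 February 2038.
28 February 2038 is a Sunday; no weekend or holiday adjustment applies.
Applying the 10-calendar-day extension: 28 February 2038 + 10 days = 10 March 2038.
10 March 2038 is a Wednesday; no weekend or holiday adjustment applies.
Final deadline: 10 March 2038.

10 March 2038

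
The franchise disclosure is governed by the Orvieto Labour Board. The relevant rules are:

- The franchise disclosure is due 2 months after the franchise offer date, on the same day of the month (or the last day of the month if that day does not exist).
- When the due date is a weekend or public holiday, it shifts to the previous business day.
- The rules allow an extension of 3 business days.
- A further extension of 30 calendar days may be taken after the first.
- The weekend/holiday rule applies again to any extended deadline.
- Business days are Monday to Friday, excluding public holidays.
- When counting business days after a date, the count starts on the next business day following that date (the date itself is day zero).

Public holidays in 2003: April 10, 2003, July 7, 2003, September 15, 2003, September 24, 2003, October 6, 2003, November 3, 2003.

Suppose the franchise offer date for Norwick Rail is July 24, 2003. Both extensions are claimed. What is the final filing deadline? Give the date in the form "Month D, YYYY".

2 months from July 24, 2003 is September 24, 2003.
September 24, 2003 is a listed holiday; the preceding business day is September 23, 2003 (Tuesday).
The 3-business-day extension runs from September 23, 2003 to September 29, 2003.
September 29, 2003 falls on a Monday, which is a business day, so no adjustment is needed.
Applying the 30-calendar-day extension: September 29, 2003 + 30 days = October 29, 2003.
October 29, 2003 (Wednesday) is already a business day.
Final deadline: October 29, 2003.

October 29, 2003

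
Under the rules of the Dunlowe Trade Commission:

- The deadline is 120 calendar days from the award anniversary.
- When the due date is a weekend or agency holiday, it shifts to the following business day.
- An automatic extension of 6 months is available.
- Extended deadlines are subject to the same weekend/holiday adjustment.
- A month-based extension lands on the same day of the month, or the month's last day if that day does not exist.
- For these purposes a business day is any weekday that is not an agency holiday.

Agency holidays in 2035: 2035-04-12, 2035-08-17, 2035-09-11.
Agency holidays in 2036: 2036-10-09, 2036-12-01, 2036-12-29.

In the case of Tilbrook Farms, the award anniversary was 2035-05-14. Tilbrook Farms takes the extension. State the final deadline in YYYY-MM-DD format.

2036-03-12

Adding 120 calendar days to 2035-05-14 gives 2035-09-11.
2035-09-11 is a listed holiday, so it moves to the next business day, 2035-09-12 (Wednesday).
Add 6 months to 2035-09-12: 2036-03-12.
2036-03-12 (Wednesday) is already a business day.
So the filing is due 2036-03-12.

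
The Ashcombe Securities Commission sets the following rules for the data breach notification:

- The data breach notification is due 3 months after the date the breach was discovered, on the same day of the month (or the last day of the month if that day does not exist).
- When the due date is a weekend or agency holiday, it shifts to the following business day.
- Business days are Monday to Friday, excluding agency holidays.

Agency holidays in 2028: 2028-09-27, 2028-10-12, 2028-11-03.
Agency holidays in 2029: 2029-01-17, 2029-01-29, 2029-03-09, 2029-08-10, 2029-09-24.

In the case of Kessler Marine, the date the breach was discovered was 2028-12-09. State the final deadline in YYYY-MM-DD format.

2029-03-12

3 months after 2028-12-09, on the same day of the month, is 2029-03-09.
2029-03-09 is a listed holiday, so it moves to the next business day, 2029-03-12 (Monday).
The final due date is 2029-03-12.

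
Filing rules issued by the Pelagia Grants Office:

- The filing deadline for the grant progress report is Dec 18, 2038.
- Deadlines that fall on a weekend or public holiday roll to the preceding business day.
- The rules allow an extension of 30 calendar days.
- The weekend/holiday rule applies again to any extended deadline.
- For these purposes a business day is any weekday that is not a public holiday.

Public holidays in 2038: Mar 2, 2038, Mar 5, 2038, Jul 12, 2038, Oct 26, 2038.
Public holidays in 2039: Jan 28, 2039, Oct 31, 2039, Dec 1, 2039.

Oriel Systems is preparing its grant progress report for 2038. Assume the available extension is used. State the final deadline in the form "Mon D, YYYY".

Jan 14, 2039

The statutory due date is Dec 18, 2038.
Dec 18, 2038 is a Saturday, so it moves to the preceding business day, Dec 17, 2038 (Friday).
Add the 30 calendar-day extension to Dec 17, 2038: Jan 16, 2039.
Jan 16, 2039 is a Sunday, so it moves to the preceding business day, Jan 14, 2039 (Friday).
So the filing is due Jan 14, 2039.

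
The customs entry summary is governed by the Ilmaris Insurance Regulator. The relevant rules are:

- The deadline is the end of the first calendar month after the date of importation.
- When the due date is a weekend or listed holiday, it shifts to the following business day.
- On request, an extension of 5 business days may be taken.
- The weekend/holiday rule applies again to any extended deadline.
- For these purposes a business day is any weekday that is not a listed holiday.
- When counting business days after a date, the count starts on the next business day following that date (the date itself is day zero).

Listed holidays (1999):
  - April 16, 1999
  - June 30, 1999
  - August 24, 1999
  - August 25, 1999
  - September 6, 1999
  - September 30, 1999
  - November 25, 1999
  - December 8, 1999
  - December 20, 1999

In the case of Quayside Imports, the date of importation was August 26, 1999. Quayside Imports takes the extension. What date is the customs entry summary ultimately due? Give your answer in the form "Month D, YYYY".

1 month after August 26, 1999 falls in September 1999; the last day of that month is September 30, 1999.
Because September 30, 1999 is a listed holiday, the deadline becomes October 1, 1999 (Friday).
Applying the 5-business-day extension: 5 business days after October 1, 1999 is October 8, 1999.
Since October 8, 1999 is a Friday and not a holiday, the date is unchanged.
The final due date is October 8, 1999.

October 8, 1999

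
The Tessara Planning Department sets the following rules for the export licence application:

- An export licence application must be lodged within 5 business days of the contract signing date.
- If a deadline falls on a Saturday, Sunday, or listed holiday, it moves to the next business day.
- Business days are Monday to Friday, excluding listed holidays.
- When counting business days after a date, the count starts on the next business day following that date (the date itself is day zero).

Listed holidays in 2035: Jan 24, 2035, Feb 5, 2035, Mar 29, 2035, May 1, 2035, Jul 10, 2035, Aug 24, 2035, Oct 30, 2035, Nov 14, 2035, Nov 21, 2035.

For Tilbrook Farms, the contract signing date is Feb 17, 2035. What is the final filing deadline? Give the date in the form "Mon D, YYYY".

Starting the day after Feb 17, 2035 and counting 5 business days lands on Feb 23, 2035.
Feb 23, 2035 (Friday) is already a business day.
So the filing is due Feb 23, 2035.

Feb 23, 2035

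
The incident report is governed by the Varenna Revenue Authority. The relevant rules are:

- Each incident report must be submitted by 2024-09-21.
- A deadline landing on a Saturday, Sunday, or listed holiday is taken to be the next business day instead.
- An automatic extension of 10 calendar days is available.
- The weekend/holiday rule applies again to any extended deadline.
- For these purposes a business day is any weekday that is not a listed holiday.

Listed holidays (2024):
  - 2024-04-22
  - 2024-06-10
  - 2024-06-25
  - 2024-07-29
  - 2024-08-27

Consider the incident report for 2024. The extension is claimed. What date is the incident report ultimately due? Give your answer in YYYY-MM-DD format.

Start from the fixed due date, 2024-09-21.
Because 2024-09-21 is a Saturday, the deadline becomes 2024-09-23 (Monday).
Applying the 10-calendar-day extension: 2024-09-23 + 10 days = 2024-10-03.
2024-10-03 (Thursday) is already a business day.
Final deadline: 2024-10-03.

2024-10-03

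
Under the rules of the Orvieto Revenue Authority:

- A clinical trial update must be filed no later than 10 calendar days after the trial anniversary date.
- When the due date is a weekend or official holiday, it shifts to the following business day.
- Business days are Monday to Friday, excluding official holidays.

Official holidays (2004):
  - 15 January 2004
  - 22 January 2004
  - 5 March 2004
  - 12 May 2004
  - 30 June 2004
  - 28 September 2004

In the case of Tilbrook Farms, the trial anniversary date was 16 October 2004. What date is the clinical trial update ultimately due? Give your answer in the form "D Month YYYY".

26 October 2004

10 calendar days after 16 October 2004 is 26 October 2004.
26 October 2004 is a Tuesday and not a listed holiday, so it stands.
The final due date is 26 October 2004.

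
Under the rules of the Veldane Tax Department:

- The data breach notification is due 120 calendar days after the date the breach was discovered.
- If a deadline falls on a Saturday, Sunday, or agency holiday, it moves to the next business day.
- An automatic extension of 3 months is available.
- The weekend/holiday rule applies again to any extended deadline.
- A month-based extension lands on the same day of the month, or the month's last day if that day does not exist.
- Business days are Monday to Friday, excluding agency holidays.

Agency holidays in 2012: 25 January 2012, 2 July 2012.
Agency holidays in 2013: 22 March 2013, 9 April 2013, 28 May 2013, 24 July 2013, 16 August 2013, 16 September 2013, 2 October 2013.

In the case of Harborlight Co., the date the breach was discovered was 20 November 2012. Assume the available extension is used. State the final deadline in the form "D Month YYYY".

20 June 2013

Adding 120 calendar days to 20 November 2012 gives 20 March 2013.
Since 20 March 2013 is a Wednesday and not a holiday, the date is unchanged.
Applying the 3 months extension: 3 months after 20 March 2013 is 20 June 2013.
20 June 2013 falls on a Thursday, which is a business day, so no adjustment is needed.
So the filing is due 20 June 2013.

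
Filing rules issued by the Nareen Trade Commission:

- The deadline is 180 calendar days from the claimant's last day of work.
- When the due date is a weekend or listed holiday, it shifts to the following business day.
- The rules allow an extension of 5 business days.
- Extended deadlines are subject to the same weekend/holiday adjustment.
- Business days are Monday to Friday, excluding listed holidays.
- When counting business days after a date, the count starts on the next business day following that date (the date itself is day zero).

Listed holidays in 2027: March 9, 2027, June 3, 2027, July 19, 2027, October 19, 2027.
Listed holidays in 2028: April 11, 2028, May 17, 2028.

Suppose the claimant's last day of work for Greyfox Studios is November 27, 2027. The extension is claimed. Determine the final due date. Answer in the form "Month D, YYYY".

June 1, 2028

Trigger date November 27, 2027 + 180 calendar days = May 25, 2028.
May 25, 2028 (Thursday) is already a business day.
Applying the 5-business-day extension: 5 business days after May 25, 2028 is June 1, 2028.
June 1, 2028 is a Thursday and not a listed holiday, so it stands.
So the filing is due June 1, 2028.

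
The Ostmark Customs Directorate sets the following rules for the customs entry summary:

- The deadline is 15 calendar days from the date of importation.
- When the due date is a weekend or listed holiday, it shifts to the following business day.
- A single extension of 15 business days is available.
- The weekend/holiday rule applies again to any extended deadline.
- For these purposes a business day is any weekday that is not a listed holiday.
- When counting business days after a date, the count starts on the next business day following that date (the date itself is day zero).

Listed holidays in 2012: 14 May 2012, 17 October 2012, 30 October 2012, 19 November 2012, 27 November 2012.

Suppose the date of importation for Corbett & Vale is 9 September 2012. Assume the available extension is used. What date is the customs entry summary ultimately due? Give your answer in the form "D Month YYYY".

Trigger date 9 September 2012 + 15 calendar days = 24 September 2012.
24 September 2012 is a Monday and not a listed holiday, so it stands.
Applying the 15-business-day extension: 15 business days after 24 September 2012 is 15 October 2012.
15 October 2012 falls on a Monday, which is a business day, so no adjustment is needed.
So the filing is due 15 October 2012.

15 October 2012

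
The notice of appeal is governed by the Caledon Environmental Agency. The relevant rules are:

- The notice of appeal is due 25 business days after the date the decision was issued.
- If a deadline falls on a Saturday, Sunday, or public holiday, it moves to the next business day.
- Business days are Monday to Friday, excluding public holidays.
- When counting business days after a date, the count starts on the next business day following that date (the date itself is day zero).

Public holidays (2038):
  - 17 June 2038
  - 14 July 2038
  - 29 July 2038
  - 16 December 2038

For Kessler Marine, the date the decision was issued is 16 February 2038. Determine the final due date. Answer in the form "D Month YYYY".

Starting the day after 16 February 2038 and counting 25 business days lands on 23 March 2038.
23 March 2038 falls on a Tuesday, which is a business day, so no adjustment is needed.
The final due date is 23 March 2038.

23 March 2038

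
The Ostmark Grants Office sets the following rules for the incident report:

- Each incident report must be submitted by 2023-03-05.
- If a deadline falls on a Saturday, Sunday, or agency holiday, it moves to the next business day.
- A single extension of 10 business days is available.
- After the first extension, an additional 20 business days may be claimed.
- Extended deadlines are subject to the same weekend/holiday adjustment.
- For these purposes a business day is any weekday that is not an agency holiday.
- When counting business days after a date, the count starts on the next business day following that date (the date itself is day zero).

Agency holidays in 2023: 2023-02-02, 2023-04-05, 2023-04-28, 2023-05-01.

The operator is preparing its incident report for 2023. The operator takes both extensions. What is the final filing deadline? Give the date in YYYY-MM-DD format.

The statutory due date is 2023-03-05.
2023-03-05 is a Sunday, so it moves to the next business day, 2023-03-06 (Monday).
The 10-business-day extension runs from 2023-03-06 to 2023-03-20.
Since 2023-03-20 is a Monday and not a holiday, the date is unchanged.
Applying the 20-business-day extension: 20 business days after 2023-03-20 is 2023-04-18.
2023-04-18 is a Tuesday and not a listed holiday, so it stands.
Deadline: 2023-04-18.

2023-04-18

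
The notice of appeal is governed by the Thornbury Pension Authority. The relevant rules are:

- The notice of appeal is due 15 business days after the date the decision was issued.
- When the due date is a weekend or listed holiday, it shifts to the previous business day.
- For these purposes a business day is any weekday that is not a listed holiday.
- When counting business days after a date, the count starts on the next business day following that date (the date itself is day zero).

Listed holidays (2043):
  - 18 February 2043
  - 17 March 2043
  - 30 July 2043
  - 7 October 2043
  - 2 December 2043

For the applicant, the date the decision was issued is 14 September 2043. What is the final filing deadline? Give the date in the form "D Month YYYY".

Starting the day after 14 September 2043 and counting 15 business days lands on 5 October 2043.
5 October 2043 is a Monday and not a listed holiday, so it stands.
Deadline: 5 October 2043.

5 October 2043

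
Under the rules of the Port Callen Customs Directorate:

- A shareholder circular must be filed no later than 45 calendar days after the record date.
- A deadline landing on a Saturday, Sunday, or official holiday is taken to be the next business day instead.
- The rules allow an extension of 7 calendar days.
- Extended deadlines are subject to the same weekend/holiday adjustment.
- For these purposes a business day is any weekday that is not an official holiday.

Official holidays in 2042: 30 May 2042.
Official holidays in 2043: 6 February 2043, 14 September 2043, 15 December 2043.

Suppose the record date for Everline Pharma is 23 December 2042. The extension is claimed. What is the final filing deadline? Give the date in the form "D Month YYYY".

16 February 2043

Adding 45 calendar days to 23 December 2042 gives 6 February 2043.
6 February 2043 is a listed holiday; the next business day is 9 February 2043 (Monday).
The 7-calendar-day extension moves the deadline from 9 February 2043 to 16 February 2043.
16 February 2043 falls on a Monday, which is a business day, so no adjustment is needed.
Deadline: 16 February 2043.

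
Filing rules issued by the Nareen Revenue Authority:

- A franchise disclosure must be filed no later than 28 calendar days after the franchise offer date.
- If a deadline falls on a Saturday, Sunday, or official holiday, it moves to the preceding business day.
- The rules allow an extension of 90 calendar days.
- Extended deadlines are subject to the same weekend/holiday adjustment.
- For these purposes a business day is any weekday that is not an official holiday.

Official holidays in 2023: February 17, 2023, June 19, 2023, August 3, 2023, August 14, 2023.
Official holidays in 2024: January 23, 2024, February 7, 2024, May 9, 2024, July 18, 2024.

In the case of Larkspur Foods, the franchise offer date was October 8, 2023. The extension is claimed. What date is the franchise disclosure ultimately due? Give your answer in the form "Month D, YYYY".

28 calendar days after October 8, 2023 is November 5, 2023.
November 5, 2023 is a Sunday; the preceding business day is November 3, 2023 (Friday).
With the 90-day extension, November 3, 2023 becomes February 1, 2024.
February 1, 2024 is a Thursday and not a listed holiday, so it stands.
Final deadline: February 1, 2024.

February 1, 2024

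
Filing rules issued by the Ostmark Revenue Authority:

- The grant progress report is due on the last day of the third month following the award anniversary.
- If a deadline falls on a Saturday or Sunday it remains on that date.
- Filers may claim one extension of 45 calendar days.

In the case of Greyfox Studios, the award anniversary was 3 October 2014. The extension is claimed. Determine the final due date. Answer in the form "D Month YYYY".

The third month after 3 October 2014 is January 2015, whose last day is 31 January 2015.
31 January 2015 falls on a Saturday. The rules make no weekend/holiday allowance, so it remains 31 January 2015.
The 45-calendar-day extension moves the deadline from 31 January 2015 to 17 March 2015.
17 March 2015 falls on a Tuesday. The rules make no weekend/holiday allowance, so it remains 17 March 2015.
Deadline: 17 March 2015.

17 March 2015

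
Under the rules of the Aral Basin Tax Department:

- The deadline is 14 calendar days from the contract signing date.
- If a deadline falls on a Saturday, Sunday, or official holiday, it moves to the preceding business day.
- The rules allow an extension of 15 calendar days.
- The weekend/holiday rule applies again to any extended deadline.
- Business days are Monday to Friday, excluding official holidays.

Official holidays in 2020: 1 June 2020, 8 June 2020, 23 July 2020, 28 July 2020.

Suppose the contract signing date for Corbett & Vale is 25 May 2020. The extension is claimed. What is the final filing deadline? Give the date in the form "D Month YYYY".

19 June 2020

From 25 May 2020, 14 calendar days later is 8 June 2020.
8 June 2020 is a listed holiday; the preceding business day is 5 June 2020 (Friday).
With the 15-day extension, 5 June 2020 becomes 20 June 2020.
20 June 2020 is a Saturday; the preceding business day is 19 June 2020 (Friday).
Deadline: 19 June 2020.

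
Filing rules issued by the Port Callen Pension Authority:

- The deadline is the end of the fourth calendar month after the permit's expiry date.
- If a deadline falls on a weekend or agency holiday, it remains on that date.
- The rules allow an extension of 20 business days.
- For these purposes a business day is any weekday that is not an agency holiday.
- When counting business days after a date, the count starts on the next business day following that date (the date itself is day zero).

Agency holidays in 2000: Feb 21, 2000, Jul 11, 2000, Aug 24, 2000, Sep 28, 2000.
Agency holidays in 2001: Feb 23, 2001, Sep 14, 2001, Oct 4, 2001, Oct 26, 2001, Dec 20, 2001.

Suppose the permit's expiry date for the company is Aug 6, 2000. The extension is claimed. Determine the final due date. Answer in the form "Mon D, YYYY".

Jan 26, 2001

4 months after Aug 6, 2000 is December 2000; that month ends on Dec 31, 2000.
Dec 31, 2000 is a Sunday; no weekend or holiday adjustment applies.
The 20-business-day extension runs from Dec 31, 2000 to Jan 26, 2001.
Jan 26, 2001 is a Friday; no weekend or holiday adjustment applies.
Deadline: Jan 26, 2001.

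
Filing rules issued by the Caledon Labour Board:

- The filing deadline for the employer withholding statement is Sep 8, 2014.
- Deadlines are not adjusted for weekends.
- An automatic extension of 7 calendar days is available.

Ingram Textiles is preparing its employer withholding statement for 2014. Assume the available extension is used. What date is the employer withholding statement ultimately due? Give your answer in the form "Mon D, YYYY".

The stated deadline is Sep 8, 2014.
No adjustment is made for weekends or holidays, so Sep 8, 2014 stands.
Add the 7 calendar-day extension to Sep 8, 2014: Sep 15, 2014.
Sep 15, 2014 falls on a Monday. The rules make no weekend/holiday allowance, so it remains Sep 15, 2014.
Deadline: Sep 15, 2014.

Sep 15, 2014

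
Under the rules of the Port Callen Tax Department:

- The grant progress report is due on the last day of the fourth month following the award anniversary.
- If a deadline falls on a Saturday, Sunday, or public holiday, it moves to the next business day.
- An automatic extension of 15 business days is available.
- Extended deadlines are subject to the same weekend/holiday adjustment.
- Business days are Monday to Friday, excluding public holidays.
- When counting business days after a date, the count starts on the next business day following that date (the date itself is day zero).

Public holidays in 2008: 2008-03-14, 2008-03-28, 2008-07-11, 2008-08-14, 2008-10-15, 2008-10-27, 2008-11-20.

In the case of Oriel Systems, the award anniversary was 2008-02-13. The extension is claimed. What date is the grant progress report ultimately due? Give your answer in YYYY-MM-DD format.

The fourth month after 2008-02-13 is June 2008, whose last day is 2008-06-30.
2008-06-30 (Monday) is already a business day.
Applying the 15-business-day extension: 15 business days after 2008-06-30 is 2008-07-22.
2008-07-22 falls on a Tuesday, which is a business day, so no adjustment is needed.
Deadline: 2008-07-22.

2008-07-22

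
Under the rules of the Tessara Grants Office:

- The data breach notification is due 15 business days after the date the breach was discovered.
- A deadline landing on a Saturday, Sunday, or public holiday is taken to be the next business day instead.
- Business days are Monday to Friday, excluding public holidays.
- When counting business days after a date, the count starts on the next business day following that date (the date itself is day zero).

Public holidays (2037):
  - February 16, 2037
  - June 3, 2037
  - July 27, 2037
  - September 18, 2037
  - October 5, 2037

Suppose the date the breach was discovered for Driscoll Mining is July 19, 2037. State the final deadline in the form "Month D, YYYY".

August 10, 2037

15 business days after July 19, 2037, excluding weekends and holidays, is August 10, 2037.
August 10, 2037 (Monday) is already a business day.
The final due date is August 10, 2037.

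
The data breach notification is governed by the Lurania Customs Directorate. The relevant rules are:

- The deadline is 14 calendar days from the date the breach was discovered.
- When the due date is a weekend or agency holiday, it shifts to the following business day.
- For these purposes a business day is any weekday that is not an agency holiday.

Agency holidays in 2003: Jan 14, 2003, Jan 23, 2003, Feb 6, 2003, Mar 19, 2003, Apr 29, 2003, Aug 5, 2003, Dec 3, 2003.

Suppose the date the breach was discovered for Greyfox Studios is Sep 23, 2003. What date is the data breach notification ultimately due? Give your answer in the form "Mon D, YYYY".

14 calendar days after Sep 23, 2003 is Oct 7, 2003.
Since Oct 7, 2003 is a Tuesday and not a holiday, the date is unchanged.
The final due date is Oct 7, 2003.

Oct 7, 2003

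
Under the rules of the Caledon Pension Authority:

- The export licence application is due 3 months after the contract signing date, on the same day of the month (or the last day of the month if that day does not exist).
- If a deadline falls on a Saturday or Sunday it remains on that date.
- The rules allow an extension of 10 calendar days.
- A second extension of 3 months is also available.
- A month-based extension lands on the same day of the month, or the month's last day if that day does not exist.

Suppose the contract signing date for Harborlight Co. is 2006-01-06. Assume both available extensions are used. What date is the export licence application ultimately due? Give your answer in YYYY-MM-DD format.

Moving 3 months forward from 2006-01-06 on the corresponding day gives 2006-04-06.
No adjustment is made for weekends or holidays, so 2006-04-06 stands.
With the 10-day extension, 2006-04-06 becomes 2006-04-16.
No adjustment is made for weekends or holidays, so 2006-04-16 stands.
Add 3 months to 2006-04-16: 2006-07-16.
2006-07-16 is a Sunday; no weekend or holiday adjustment applies.
The final due date is 2006-07-16.

2006-07-16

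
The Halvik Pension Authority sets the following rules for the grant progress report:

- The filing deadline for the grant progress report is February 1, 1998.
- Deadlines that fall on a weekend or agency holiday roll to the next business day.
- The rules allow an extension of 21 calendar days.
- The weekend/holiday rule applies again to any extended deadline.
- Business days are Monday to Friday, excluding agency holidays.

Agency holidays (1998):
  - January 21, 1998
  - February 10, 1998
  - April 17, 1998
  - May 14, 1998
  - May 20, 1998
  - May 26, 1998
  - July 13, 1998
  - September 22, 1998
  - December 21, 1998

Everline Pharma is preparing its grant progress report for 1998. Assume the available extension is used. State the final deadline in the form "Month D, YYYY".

February 23, 1998

The statutory due date is February 1, 1998.
February 1, 1998 falls on a Sunday. Rolling to the next business day gives February 2, 1998, a Monday.
Applying the 21-calendar-day extension: February 2, 1998 + 21 days = February 23, 1998.
February 23, 1998 is a Monday and not a listed holiday, so it stands.
Final deadline: February 23, 1998.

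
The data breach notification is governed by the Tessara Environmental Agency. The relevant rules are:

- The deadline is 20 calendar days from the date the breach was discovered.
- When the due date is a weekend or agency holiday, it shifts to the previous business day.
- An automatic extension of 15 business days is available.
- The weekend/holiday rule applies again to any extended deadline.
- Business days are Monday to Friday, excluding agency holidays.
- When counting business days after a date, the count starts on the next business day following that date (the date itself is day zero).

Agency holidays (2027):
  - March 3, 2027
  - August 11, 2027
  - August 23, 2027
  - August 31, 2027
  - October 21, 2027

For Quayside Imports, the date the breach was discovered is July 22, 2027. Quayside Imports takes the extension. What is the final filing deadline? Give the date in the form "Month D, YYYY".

Adding 20 calendar days to July 22, 2027 gives August 11, 2027.
August 11, 2027 is a listed holiday; the preceding business day is August 10, 2027 (Tuesday).
Applying the 15-business-day extension: 15 business days after August 10, 2027 is September 3, 2027.
Since September 3, 2027 is a Friday and not a holiday, the date is unchanged.
Deadline: September 3, 2027.

September 3, 2027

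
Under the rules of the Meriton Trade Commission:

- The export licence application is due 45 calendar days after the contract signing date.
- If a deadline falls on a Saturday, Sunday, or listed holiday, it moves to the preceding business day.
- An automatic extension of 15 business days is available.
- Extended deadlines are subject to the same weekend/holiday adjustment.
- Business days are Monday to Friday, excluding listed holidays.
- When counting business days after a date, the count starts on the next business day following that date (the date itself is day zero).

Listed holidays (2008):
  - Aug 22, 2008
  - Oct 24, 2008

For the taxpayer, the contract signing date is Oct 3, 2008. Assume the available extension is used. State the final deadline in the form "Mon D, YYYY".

Trigger date Oct 3, 2008 + 45 calendar days = Nov 17, 2008.
Nov 17, 2008 (Monday) is already a business day.
Counting 15 further business days from Nov 17, 2008 reaches Dec 8, 2008.
Dec 8, 2008 falls on a Monday, which is a business day, so no adjustment is needed.
Final deadline: Dec 8, 2008.

Dec 8, 2008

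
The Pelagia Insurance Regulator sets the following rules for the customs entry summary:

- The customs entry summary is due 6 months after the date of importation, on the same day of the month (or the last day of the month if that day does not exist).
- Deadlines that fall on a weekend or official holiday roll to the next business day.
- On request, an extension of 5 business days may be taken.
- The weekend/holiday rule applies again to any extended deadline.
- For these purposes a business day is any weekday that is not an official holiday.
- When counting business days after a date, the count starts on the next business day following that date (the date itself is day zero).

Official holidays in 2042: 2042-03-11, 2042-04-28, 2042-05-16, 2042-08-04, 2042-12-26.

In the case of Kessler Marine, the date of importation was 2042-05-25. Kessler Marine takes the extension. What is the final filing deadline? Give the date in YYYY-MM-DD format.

2042-12-02

6 months after 2042-05-25, on the same day of the month, is 2042-11-25.
2042-11-25 is a Tuesday and not a listed holiday, so it stands.
Applying the 5-business-day extension: 5 business days after 2042-11-25 is 2042-12-02.
2042-12-02 falls on a Tuesday, which is a business day, so no adjustment is needed.
Final deadline: 2042-12-02.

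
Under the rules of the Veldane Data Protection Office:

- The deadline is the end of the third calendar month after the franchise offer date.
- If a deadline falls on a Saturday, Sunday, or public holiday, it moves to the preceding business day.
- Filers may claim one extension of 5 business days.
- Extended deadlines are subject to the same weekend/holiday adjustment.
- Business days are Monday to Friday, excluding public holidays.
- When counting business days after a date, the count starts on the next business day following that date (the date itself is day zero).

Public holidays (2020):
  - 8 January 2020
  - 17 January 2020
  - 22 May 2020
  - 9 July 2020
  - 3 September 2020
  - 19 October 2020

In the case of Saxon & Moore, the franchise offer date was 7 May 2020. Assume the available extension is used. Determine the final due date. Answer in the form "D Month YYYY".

3 months after 7 May 2020 is August 2020; that month ends on 31 August 2020.
31 August 2020 falls on a Monday, which is a business day, so no adjustment is needed.
Counting 5 further business days from 31 August 2020 reaches 8 September 2020.
8 September 2020 (Tuesday) is already a business day.
Deadline: 8 September 2020.

8 September 2020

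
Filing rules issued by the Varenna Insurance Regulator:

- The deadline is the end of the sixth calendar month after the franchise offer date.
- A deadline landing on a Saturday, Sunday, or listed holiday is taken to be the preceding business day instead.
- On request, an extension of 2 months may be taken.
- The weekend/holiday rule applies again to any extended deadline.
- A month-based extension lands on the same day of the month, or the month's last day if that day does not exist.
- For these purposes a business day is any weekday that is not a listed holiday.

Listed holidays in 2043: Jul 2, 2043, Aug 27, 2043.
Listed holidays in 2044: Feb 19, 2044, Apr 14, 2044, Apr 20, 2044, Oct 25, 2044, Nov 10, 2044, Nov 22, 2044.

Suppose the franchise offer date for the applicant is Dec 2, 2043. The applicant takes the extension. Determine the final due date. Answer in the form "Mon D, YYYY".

Aug 30, 2044

The sixth month after Dec 2, 2043 is June 2044, whose last day is Jun 30, 2044.
Jun 30, 2044 (Thursday) is already a business day.
The 2 months extension carries Jun 30, 2044 to Aug 30, 2044.
Since Aug 30, 2044 is a Tuesday and not a holiday, the date is unchanged.
So the filing is due Aug 30, 2044.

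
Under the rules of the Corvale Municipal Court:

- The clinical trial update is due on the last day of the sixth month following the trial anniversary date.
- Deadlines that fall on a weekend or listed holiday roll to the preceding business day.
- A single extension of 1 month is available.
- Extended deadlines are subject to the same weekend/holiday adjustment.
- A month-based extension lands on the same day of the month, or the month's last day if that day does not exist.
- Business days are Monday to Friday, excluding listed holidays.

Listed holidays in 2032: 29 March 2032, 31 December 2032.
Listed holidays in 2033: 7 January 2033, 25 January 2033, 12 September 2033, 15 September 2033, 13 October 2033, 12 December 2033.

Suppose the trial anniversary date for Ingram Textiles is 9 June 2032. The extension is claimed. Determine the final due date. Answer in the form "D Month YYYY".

28 January 2033

6 months after 9 June 2032 is December 2032; that month ends on 31 December 2032.
Because 31 December 2032 is a listed holiday, the deadline becomes 30 December 2032 (Thursday).
Add 1 month to 30 December 2032: 30 January 2033.
30 January 2033 falls on a Sunday. Rolling to the preceding business day gives 28 January 2033, a Friday.
So the filing is due 28 January 2033.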